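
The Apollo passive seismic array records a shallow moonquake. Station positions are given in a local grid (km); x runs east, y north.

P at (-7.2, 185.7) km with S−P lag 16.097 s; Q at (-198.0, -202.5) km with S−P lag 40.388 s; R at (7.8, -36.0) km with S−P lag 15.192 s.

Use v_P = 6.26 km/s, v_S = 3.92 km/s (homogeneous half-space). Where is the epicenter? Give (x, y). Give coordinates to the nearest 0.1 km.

x ≈ 121.1 km, y ≈ 76.0 km

Distance from S−P lag: d = Δt · v_P v_S / (v_P − v_S) = Δt · (6.26·3.92)/(6.26−3.92) ≈ 10.4868·Δt.
So d_P = 168.81, d_Q = 423.54, d_R = 159.32 km.
Circle about each station: (x + 7.2)² + (y − 185.7)² = 168.81²; (x + 198.0)² + (y + 202.5)² = 423.54²; (x − 7.8)² + (y + 36.0)² = 159.32².
Subtracting pairs of circle equations eliminates x²+y² and gives linear equations (the radical axes):
-381.6 x − 776.4 y = -105215.40
30.0 x − 443.4 y = -30065.54
Solving the 2×2 system: x ≈ 121.1, y ≈ 76.0 km.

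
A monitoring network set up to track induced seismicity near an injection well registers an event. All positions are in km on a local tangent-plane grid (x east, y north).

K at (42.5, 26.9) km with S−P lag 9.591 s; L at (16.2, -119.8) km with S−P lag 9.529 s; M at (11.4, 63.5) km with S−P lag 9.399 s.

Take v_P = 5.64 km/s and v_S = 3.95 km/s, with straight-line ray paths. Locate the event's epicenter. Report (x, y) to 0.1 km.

Distance from S−P lag: d = Δt · v_P v_S / (v_P − v_S) = Δt · (5.64·3.95)/(5.64−3.95) ≈ 13.1822·Δt.
So d_K = 126.43, d_L = 125.61, d_M = 123.90 km.
Circle about each station: (x − 42.5)² + (y − 26.9)² = 126.43²; (x − 16.2)² + (y + 119.8)² = 125.61²; (x − 11.4)² + (y − 63.5)² = 123.90².
Subtracting pairs of circle equations eliminates x²+y² and gives linear equations (the radical axes):
-52.6 x − 293.4 y = 12291.29
-62.2 x + 73.2 y = 2265.68
Solving the 2×2 system: x ≈ -70.8, y ≈ -29.2 km.
Check against K (with the unrounded x, y): √((x − 42.5)²+(y − 26.9)²) = 126.42 ≈ 126.43 km. ✓

-70.8 km east, -29.2 km north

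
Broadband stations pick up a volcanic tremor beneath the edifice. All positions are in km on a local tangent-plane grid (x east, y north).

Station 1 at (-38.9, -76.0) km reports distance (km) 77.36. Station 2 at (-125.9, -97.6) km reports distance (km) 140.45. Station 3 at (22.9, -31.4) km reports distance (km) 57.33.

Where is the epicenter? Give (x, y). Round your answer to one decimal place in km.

Circle about each station: (x + 38.9)² + (y + 76.0)² = 77.36²; (x + 125.9)² + (y + 97.6)² = 140.45²; (x − 22.9)² + (y + 31.4)² = 57.33².
Subtracting pairs of circle equations eliminates x²+y² and gives linear equations (the radical axes):
-174.0 x − 43.2 y = 4345.73
123.6 x + 89.2 y = -3081.00
Solving the 2×2 system: x ≈ -25.0, y ≈ 0.1 km.

x ≈ -25.0 km, y ≈ 0.1 km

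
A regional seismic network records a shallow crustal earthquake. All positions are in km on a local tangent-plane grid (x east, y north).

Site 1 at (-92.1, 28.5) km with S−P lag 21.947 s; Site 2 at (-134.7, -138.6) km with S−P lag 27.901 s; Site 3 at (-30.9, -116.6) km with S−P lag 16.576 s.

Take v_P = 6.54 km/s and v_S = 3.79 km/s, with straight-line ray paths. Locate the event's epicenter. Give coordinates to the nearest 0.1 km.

94.9 km east, -36.0 km north

Distance from S−P lag: d = Δt · v_P v_S / (v_P − v_S) = Δt · (6.54·3.79)/(6.54−3.79) ≈ 9.0133·Δt.
So d_Site 1 = 197.82, d_Site 2 = 251.48, d_Site 3 = 149.40 km.
Circle about each station: (x + 92.1)² + (y − 28.5)² = 197.82²; (x + 134.7)² + (y + 138.6)² = 251.48²; (x + 30.9)² + (y + 116.6)² = 149.40².
Subtracting the Site 1 equation from the Site 2 and Site 3 equations removes the quadratic terms:
-85.2 x − 334.2 y = 3949.95
122.4 x − 290.2 y = 22068.10
Solving the 2×2 system: x ≈ 94.9, y ≈ -36.0 km.
Check against Site 1 (with the unrounded x, y): √((x + 92.1)²+(y − 28.5)²) = 197.82 ≈ 197.82 km. ✓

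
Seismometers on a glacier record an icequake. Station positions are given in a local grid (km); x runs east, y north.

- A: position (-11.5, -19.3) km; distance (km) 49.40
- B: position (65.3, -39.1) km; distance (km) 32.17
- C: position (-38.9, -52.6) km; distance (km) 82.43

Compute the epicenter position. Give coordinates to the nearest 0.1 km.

Circle about each station: (x + 11.5)² + (y + 19.3)² = 49.40²; (x − 65.3)² + (y + 39.1)² = 32.17²; (x + 38.9)² + (y + 52.6)² = 82.43².
Subtracting the A equation from the B and C equations removes the quadratic terms:
153.6 x − 39.6 y = 6693.61
-54.8 x − 66.6 y = -579.11
Solving the 2×2 system: x ≈ 37.8, y ≈ -22.4 km.

x ≈ 37.8 km, y ≈ -22.4 km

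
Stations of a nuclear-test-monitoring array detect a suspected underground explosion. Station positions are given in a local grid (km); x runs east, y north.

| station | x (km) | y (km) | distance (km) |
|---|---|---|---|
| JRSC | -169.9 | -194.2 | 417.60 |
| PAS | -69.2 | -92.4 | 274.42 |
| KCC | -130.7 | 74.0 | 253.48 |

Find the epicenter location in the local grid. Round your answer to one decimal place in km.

Circle about each station: (x + 169.9)² + (y + 194.2)² = 417.60²; (x + 69.2)² + (y + 92.4)² = 274.42²; (x + 130.7)² + (y − 74.0)² = 253.48².
Subtracting the JRSC equation from the PAS and KCC equations removes the quadratic terms:
201.4 x + 203.6 y = 45830.17
78.4 x + 536.4 y = 66116.49
Solving the 2×2 system: x ≈ 120.8, y ≈ 105.6 km.

120.8 km east, 105.6 km north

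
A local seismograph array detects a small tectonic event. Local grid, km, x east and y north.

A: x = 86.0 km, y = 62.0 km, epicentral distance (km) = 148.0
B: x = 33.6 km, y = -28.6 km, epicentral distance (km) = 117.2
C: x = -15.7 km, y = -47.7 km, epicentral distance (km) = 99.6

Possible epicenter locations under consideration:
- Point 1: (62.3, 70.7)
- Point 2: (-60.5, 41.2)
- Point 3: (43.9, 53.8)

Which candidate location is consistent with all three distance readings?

Point 2

For each candidate, compare |candidate − station| to the reported distance:
Point 1: residuals A 122.8, B 13.8, C 42.2 → max 122.8 km
Point 2: residuals A 0.0, B 0.0, C 0.0 → max 0.0 km
Point 3: residuals A 105.1, B 34.2, C 18.1 → max 105.1 km
Only Point 2 has all residuals ≈ 0.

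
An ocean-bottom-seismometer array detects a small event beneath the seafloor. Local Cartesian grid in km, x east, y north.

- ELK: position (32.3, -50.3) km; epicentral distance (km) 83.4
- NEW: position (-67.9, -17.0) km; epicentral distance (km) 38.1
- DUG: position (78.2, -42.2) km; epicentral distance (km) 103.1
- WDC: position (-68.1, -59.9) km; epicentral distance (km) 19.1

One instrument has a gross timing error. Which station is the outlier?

DUG

Solve using three stations at a time. Using ELK, NEW, WDC (subtract circle equations pairwise → linear system) gives (x, y) ≈ (-51.1, -51.2).
Distances from that point to each station vs reported:
  ELK: calculated 83.4 vs reported 83.4 → residual 0.0 km
  NEW: calculated 38.1 vs reported 38.1 → residual 0.0 km
  DUG: calculated 129.6 vs reported 103.1 → residual 26.5 km
  WDC: calculated 19.1 vs reported 19.1 → residual 0.0 km
ELK, NEW, WDC are mutually consistent (residuals ≈ 0); DUG is off by 26.5 km.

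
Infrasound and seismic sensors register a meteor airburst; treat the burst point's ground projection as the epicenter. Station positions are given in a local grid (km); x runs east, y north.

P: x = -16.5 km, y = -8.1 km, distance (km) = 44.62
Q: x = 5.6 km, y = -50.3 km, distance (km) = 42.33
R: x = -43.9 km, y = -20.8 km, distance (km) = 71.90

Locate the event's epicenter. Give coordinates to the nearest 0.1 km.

Circle about each station: (x + 16.5)² + (y + 8.1)² = 44.62²; (x − 5.6)² + (y + 50.3)² = 42.33²; (x + 43.9)² + (y + 20.8)² = 71.90².
Subtracting the P equation from the Q and R equations removes the quadratic terms:
44.2 x − 84.4 y = 2422.71
-54.8 x − 25.4 y = -1156.68
Solving the 2×2 system: x ≈ 27.7, y ≈ -14.2 km.

(27.7, -14.2)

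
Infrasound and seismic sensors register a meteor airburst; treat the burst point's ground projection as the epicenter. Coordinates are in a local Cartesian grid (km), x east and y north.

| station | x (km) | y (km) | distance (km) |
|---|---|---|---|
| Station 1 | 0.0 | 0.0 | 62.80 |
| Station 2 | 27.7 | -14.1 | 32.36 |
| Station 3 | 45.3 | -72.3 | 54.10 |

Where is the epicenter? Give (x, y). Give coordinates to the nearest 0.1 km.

x ≈ 59.5 km, y ≈ -20.1 km

Circle about each station: x² + y² = 62.80²; (x − 27.7)² + (y + 14.1)² = 32.36²; (x − 45.3)² + (y + 72.3)² = 54.10².
Subtracting the Station 1 equation from the Station 2 and Station 3 equations removes the quadratic terms:
55.4 x − 28.2 y = 3862.77
90.6 x − 144.6 y = 8296.41
Solving the 2×2 system: x ≈ 59.5, y ≈ -20.1 km.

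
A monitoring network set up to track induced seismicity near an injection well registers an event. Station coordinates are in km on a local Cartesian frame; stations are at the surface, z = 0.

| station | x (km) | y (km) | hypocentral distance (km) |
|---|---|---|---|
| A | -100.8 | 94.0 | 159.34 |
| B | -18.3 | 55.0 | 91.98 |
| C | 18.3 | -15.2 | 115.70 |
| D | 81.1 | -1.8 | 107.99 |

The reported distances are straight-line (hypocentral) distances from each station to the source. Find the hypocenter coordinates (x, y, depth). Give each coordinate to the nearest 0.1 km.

Each station gives a sphere (x−x_i)² + (y−y_i)² + z² = d_i² (stations at z=0).
Subtracting the A sphere from B and C: z² cancels, leaving linear equations in x and y:
165.0 x − 78.0 y = 1292.17
238.2 x − 218.4 y = -6427.96
Solving: x ≈ 44.888, y ≈ 78.390 km (keep extra digits for the depth step; rounded: 44.9, 78.4).
Then from the A sphere: z² = 159.34² − (x + 100.8)² − (y − 94.0)² with x = 44.888, y = 78.390, so z ≈ 62.614 ≈ 62.6 km.

(44.9, 78.4, 62.6)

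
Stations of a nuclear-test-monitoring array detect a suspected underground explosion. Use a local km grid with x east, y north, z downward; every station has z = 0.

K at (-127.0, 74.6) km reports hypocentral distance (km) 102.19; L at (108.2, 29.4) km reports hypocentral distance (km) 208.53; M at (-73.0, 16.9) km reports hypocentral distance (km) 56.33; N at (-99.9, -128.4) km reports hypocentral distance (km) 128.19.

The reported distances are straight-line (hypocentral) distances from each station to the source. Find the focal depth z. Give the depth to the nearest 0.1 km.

Each station gives a sphere (x−x_i)² + (y−y_i)² + z² = d_i² (stations at z=0).
Subtracting the K sphere from L and M: z² cancels, leaving linear equations in x and y:
470.4 x − 90.4 y = -42164.52
108.0 x − 115.4 y = -8809.82
Solving: x ≈ -91.404, y ≈ -9.201 km (keep extra digits for the depth step; rounded: -91.4, -9.2).
Then from the K sphere: z² = 102.19² − (x + 127.0)² − (y − 74.6)² with x = -91.404, y = -9.201, so z ≈ 46.402 ≈ 46.4 km.

depth ≈ 46.4 km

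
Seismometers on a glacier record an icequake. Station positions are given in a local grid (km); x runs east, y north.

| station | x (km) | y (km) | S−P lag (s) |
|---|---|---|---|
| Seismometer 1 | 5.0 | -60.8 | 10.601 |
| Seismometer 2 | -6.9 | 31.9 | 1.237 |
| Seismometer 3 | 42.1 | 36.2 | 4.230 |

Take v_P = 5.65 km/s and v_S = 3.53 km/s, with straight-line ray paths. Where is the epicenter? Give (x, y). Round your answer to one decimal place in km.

Distance from S−P lag: d = Δt · v_P v_S / (v_P − v_S) = Δt · (5.65·3.53)/(5.65−3.53) ≈ 9.4078·Δt.
So d_Seismometer 1 = 99.73, d_Seismometer 2 = 11.64, d_Seismometer 3 = 39.79 km.
Circle about each station: (x − 5.0)² + (y + 60.8)² = 99.73²; (x + 6.9)² + (y − 31.9)² = 11.64²; (x − 42.1)² + (y − 36.2)² = 39.79².
Subtracting pairs of circle equations eliminates x²+y² and gives linear equations (the radical axes):
-23.8 x + 185.4 y = 7154.16
74.2 x + 194.0 y = 7724.04
Solving the 2×2 system: x ≈ 2.4, y ≈ 38.9 km.

(2.4, 38.9)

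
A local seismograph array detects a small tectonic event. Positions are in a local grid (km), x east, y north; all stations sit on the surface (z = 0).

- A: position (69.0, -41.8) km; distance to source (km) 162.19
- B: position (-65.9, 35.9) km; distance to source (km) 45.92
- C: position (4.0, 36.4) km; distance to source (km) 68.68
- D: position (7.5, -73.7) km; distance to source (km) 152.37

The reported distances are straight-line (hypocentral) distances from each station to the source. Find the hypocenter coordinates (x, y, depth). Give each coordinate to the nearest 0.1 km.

Each station gives a sphere (x−x_i)² + (y−y_i)² + z² = d_i² (stations at z=0).
Subtracting the A sphere from B and C: z² cancels, leaving linear equations in x and y:
-269.8 x + 155.4 y = 23320.33
-130.0 x + 156.4 y = 16421.37
Solving: x ≈ -49.804, y ≈ 63.599 km (keep extra digits for the depth step; rounded: -49.8, 63.6).
Then from the A sphere: z² = 162.19² − (x − 69.0)² − (y + 41.8)² with x = -49.804, y = 63.599, so z ≈ 32.898 ≈ 32.9 km.

x ≈ -49.8 km, y ≈ 63.6 km, depth ≈ 32.9 km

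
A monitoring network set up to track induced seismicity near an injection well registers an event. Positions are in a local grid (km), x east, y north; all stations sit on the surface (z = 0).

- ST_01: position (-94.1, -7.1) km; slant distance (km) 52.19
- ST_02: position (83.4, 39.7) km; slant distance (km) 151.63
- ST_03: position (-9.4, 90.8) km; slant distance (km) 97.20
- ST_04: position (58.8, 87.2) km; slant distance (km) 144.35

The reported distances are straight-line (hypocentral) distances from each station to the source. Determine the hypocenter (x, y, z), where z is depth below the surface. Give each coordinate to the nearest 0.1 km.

Each station gives a sphere (x−x_i)² + (y−y_i)² + z² = d_i² (stations at z=0).
Subtracting the ST_01 sphere from ST_02 and ST_03: z² cancels, leaving linear equations in x and y:
355.0 x + 93.6 y = -20641.43
169.4 x + 195.8 y = -7296.26
Solving: x ≈ -62.600, y ≈ 16.895 km (keep extra digits for the depth step; rounded: -62.6, 16.9).
Then from the ST_01 sphere: z² = 52.19² − (x + 94.1)² − (y + 7.1)² with x = -62.600, y = 16.895, so z ≈ 33.997 ≈ 34.0 km.
Check against ST_04 (with the unrounded solution): distance 144.35 ≈ 144.35 km. ✓

(-62.6, 16.9, 34.0)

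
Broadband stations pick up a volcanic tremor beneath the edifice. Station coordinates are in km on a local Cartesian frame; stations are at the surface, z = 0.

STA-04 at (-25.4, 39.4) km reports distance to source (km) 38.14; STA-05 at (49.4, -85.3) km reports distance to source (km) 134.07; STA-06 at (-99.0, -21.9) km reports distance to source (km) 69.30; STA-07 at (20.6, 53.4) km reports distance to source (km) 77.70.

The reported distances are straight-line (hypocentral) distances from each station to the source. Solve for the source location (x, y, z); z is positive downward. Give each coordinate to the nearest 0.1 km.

Each station gives a sphere (x−x_i)² + (y−y_i)² + z² = d_i² (stations at z=0).
Subtracting the STA-04 sphere from STA-05 and STA-06: z² cancels, leaving linear equations in x and y:
149.6 x − 249.4 y = -9001.18
-147.2 x − 122.6 y = 4735.26
Solving: x ≈ -41.497, y ≈ 11.200 km (keep extra digits for the depth step; rounded: -41.5, 11.2).
Then from the STA-04 sphere: z² = 38.14² − (x + 25.4)² − (y − 39.4)² with x = -41.497, y = 11.200, so z ≈ 20.008 ≈ 20.0 km.
Check against STA-07 (with the unrounded solution): distance 77.70 ≈ 77.70 km. ✓

(-41.5, 11.2, 20.0)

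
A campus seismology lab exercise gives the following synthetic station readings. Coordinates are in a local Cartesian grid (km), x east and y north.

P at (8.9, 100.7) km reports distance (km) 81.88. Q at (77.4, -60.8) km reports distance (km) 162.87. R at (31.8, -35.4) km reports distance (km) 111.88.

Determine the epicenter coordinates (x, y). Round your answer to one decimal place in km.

Circle about each station: (x − 8.9)² + (y − 100.7)² = 81.88²; (x − 77.4)² + (y + 60.8)² = 162.87²; (x − 31.8)² + (y + 35.4)² = 111.88².
Subtracting pairs of circle equations eliminates x²+y² and gives linear equations (the radical axes):
137.0 x − 323.0 y = -20354.60
45.8 x − 272.2 y = -13768.10
Solving the 2×2 system: x ≈ -48.6, y ≈ 42.4 km.

(-48.6, 42.4)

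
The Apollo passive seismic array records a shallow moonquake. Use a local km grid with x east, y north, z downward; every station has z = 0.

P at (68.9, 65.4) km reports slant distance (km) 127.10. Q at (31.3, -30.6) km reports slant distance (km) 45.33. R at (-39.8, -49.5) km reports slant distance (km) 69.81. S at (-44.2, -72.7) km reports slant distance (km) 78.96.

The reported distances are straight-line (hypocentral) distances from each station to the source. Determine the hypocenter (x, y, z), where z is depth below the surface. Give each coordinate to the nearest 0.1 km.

Each station gives a sphere (x−x_i)² + (y−y_i)² + z² = d_i² (stations at z=0).
Subtracting the P sphere from Q and R: z² cancels, leaving linear equations in x and y:
-75.2 x − 192.0 y = 6991.28
-217.4 x − 229.8 y = 6290.89
Solving: x ≈ 16.302, y ≈ -42.798 km (keep extra digits for the depth step; rounded: 16.3, -42.8).
Then from the P sphere: z² = 127.10² − (x − 68.9)² − (y − 65.4)² with x = 16.302, y = -42.798, so z ≈ 41.001 ≈ 41.0 km.

x ≈ 16.3 km, y ≈ -42.8 km, depth ≈ 41.0 km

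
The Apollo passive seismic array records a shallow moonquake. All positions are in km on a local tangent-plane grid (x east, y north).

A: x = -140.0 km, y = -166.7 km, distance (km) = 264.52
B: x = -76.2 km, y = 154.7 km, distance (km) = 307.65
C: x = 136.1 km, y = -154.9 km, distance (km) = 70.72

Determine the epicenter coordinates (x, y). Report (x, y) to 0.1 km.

Circle about each station: (x + 140.0)² + (y + 166.7)² = 264.52²; (x + 76.2)² + (y − 154.7)² = 307.65²; (x − 136.1)² + (y + 154.9)² = 70.72².
Subtracting the A equation from the B and C equations removes the quadratic terms:
127.6 x + 642.8 y = -42328.05
552.2 x + 23.6 y = 60097.84
Solving the 2×2 system: x ≈ 112.6, y ≈ -88.2 km.

(112.6, -88.2)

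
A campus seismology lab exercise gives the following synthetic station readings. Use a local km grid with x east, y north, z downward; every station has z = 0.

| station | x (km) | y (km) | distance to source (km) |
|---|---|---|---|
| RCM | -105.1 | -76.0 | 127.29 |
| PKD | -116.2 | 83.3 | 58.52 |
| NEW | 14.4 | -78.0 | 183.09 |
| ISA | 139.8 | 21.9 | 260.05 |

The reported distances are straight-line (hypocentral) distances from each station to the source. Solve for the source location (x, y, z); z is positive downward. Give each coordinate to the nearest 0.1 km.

(-115.8, 43.4, 42.8)

Each station gives a sphere (x−x_i)² + (y−y_i)² + z² = d_i² (stations at z=0).
Subtracting the RCM sphere from PKD and NEW: z² cancels, leaving linear equations in x and y:
-22.2 x + 318.6 y = 16397.47
239.0 x − 4.0 y = -27849.85
Solving: x ≈ -115.800, y ≈ 43.398 km (keep extra digits for the depth step; rounded: -115.8, 43.4).
Then from the RCM sphere: z² = 127.29² − (x + 105.1)² − (y + 76.0)² with x = -115.800, y = 43.398, so z ≈ 42.806 ≈ 42.8 km.
Check against ISA (with the unrounded solution): distance 260.05 ≈ 260.05 km. ✓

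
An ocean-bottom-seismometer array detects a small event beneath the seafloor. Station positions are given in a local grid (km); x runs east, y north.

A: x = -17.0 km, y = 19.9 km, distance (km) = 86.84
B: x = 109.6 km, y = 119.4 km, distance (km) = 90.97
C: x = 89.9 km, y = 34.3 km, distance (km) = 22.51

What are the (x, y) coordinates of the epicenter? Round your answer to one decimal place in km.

(67.8, 38.6)

Circle about each station: (x + 17.0)² + (y − 19.9)² = 86.84²; (x − 109.6)² + (y − 119.4)² = 90.97²; (x − 89.9)² + (y − 34.3)² = 22.51².
Subtracting pairs of circle equations eliminates x²+y² and gives linear equations (the radical axes):
253.2 x + 199.0 y = 24849.15
213.8 x + 28.8 y = 15607.98
Solving the 2×2 system: x ≈ 67.8, y ≈ 38.6 km.
Check against A (with the unrounded x, y): √((x + 17.0)²+(y − 19.9)²) = 86.84 ≈ 86.84 km. ✓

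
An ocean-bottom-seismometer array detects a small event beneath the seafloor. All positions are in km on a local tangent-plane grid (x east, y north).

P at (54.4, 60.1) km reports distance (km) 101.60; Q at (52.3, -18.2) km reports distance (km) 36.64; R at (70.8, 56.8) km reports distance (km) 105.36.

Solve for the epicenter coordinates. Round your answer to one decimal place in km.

Circle about each station: (x − 54.4)² + (y − 60.1)² = 101.60²; (x − 52.3)² + (y + 18.2)² = 36.64²; (x − 70.8)² + (y − 56.8)² = 105.36².
Subtracting the P equation from the Q and R equations removes the quadratic terms:
-4.2 x − 156.6 y = 5475.23
32.8 x − 6.6 y = 889.34
Solving the 2×2 system: x ≈ 20.0, y ≈ -35.5 km.

x ≈ 20.0 km, y ≈ -35.5 km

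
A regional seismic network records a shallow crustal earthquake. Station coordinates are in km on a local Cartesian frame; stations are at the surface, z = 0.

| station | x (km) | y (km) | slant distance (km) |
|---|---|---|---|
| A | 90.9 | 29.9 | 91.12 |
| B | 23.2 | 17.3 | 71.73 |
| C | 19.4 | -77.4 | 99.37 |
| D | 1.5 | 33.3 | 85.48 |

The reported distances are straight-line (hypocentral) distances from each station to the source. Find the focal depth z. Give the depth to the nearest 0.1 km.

depth ≈ 66.0 km

Each station gives a sphere (x−x_i)² + (y−y_i)² + z² = d_i² (stations at z=0).
Subtracting the A sphere from B and C: z² cancels, leaving linear equations in x and y:
-135.4 x − 25.2 y = -5161.63
-143.0 x − 214.6 y = -4361.24
Solving: x ≈ 39.201, y ≈ -5.799 km (keep extra digits for the depth step; rounded: 39.2, -5.8).
Then from the A sphere: z² = 91.12² − (x − 90.9)² − (y − 29.9)² with x = 39.201, y = -5.799, so z ≈ 65.997 ≈ 66.0 km.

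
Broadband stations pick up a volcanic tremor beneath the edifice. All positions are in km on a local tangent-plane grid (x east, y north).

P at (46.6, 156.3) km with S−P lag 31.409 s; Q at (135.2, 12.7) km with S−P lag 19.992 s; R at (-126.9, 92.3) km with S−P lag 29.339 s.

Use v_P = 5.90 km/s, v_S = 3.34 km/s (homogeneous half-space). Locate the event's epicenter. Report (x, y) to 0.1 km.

(15.0, -83.4)

Distance from S−P lag: d = Δt · v_P v_S / (v_P − v_S) = Δt · (5.90·3.34)/(5.90−3.34) ≈ 7.6977·Δt.
So d_P = 241.78, d_Q = 153.89, d_R = 225.84 km.
Circle about each station: (x − 46.6)² + (y − 156.3)² = 241.78²; (x − 135.2)² + (y − 12.7)² = 153.89²; (x + 126.9)² + (y − 92.3)² = 225.84².
Subtracting the P equation from the Q and R equations removes the quadratic terms:
177.2 x − 287.2 y = 26614.52
-347.0 x − 128.0 y = 5475.51
Solving the 2×2 system: x ≈ 15.0, y ≈ -83.4 km.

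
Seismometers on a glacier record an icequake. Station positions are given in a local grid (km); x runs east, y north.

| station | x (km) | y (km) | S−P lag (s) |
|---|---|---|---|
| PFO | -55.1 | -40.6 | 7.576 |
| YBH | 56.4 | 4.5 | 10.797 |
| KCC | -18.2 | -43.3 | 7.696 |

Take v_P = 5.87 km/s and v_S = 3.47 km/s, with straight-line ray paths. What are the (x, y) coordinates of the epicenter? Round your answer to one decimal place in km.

(-33.9, 20.1)

Distance from S−P lag: d = Δt · v_P v_S / (v_P − v_S) = Δt · (5.87·3.47)/(5.87−3.47) ≈ 8.4870·Δt.
So d_PFO = 64.30, d_YBH = 91.63, d_KCC = 65.32 km.
Circle about each station: (x + 55.1)² + (y + 40.6)² = 64.30²; (x − 56.4)² + (y − 4.5)² = 91.63²; (x + 18.2)² + (y + 43.3)² = 65.32².
Subtracting pairs of circle equations eliminates x²+y² and gives linear equations (the radical axes):
223.0 x + 90.2 y = -5744.73
73.8 x − 5.4 y = -2610.45
Solving the 2×2 system: x ≈ -33.9, y ≈ 20.1 km.
Check against PFO (with the unrounded x, y): √((x + 55.1)²+(y + 40.6)²) = 64.32 ≈ 64.30 km. ✓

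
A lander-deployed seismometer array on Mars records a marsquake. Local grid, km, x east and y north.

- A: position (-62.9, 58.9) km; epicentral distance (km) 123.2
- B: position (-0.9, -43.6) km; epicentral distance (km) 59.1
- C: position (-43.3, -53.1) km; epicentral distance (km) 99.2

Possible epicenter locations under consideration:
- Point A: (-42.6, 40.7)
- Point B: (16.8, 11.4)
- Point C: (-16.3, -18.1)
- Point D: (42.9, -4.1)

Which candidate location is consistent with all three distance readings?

For each candidate, compare |candidate − station| to the reported distance:
Point A: residuals A 95.9, B 34.9, C 5.4 → max 95.9 km
Point B: residuals A 30.4, B 1.3, C 11.0 → max 30.4 km
Point C: residuals A 33.2, B 29.3, C 55.0 → max 55.0 km
Point D: residuals A 0.1, B 0.1, C 0.0 → max 0.1 km
Only Point D has all residuals ≈ 0.

Point D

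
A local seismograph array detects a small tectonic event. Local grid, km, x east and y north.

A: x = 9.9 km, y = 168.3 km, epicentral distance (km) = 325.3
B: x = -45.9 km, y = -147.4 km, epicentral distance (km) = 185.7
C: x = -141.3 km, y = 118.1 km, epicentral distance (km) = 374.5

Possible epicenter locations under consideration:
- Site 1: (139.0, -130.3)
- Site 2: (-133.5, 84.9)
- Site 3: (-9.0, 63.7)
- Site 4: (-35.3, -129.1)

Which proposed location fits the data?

For each candidate, compare |candidate − station| to the reported distance:
Site 1: residuals A 0.0, B 0.0, C 0.0 → max 0.0 km
Site 2: residuals A 159.4, B 62.6, C 340.4 → max 340.4 km
Site 3: residuals A 219.0, B 28.6, C 231.5 → max 231.5 km
Site 4: residuals A 24.5, B 164.6, C 105.5 → max 164.6 km
Only Site 1 has all residuals ≈ 0.

Site 1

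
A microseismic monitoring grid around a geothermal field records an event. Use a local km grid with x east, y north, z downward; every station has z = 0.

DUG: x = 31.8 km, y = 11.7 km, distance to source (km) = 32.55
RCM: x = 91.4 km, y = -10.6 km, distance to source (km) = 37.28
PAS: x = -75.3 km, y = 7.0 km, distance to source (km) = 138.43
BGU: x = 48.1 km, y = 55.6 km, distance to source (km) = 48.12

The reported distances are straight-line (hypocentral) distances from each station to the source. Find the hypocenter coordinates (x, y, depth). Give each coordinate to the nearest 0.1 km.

Each station gives a sphere (x−x_i)² + (y−y_i)² + z² = d_i² (stations at z=0).
Subtracting the DUG sphere from RCM and PAS: z² cancels, leaving linear equations in x and y:
119.2 x − 44.6 y = 6987.89
-214.2 x − 9.4 y = -13532.40
Solving: x ≈ 62.699, y ≈ 10.892 km (keep extra digits for the depth step; rounded: 62.7, 10.9).
Then from the DUG sphere: z² = 32.55² − (x − 31.8)² − (y − 11.7)² with x = 62.699, y = 10.892, so z ≈ 10.203 ≈ 10.2 km.

x ≈ 62.7 km, y ≈ 10.9 km, depth ≈ 10.2 km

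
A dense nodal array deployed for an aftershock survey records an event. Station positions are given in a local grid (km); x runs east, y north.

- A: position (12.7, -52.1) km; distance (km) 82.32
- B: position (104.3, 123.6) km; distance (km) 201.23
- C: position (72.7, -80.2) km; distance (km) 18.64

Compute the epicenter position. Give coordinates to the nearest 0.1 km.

Circle about each station: (x − 12.7)² + (y + 52.1)² = 82.32²; (x − 104.3)² + (y − 123.6)² = 201.23²; (x − 72.7)² + (y + 80.2)² = 18.64².
Subtracting pairs of circle equations eliminates x²+y² and gives linear equations (the radical axes):
183.2 x + 351.4 y = -10437.18
120.0 x − 56.2 y = 15270.76
Solving the 2×2 system: x ≈ 91.1, y ≈ -77.2 km.
Check against A (with the unrounded x, y): √((x − 12.7)²+(y + 52.1)²) = 82.32 ≈ 82.32 km. ✓

91.1 km east, -77.2 km north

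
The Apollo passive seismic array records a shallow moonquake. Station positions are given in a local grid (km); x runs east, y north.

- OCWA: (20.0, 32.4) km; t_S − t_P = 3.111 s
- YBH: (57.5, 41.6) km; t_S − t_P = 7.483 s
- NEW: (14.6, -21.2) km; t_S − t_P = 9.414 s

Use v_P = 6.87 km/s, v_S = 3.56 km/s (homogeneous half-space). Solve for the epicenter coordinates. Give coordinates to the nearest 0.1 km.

x ≈ 2.5 km, y ≈ 47.3 km

Distance from S−P lag: d = Δt · v_P v_S / (v_P − v_S) = Δt · (6.87·3.56)/(6.87−3.56) ≈ 7.3889·Δt.
So d_OCWA = 22.99, d_YBH = 55.29, d_NEW = 69.56 km.
Circle about each station: (x − 20.0)² + (y − 32.4)² = 22.99²; (x − 57.5)² + (y − 41.6)² = 55.29²; (x − 14.6)² + (y + 21.2)² = 69.56².
Subtracting the OCWA equation from the YBH and NEW equations removes the quadratic terms:
75.0 x + 18.4 y = 1058.61
-10.8 x − 107.2 y = -5097.21
Solving the 2×2 system: x ≈ 2.5, y ≈ 47.3 km.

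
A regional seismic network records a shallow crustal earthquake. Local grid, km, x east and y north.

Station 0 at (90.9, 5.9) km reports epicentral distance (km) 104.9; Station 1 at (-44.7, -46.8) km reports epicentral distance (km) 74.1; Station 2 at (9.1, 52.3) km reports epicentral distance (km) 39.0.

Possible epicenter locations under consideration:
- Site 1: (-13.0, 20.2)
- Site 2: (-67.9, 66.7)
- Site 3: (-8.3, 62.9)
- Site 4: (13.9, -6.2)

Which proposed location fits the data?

Site 1

For each candidate, compare |candidate − station| to the reported distance:
Site 1: residuals Station 0 0.0, Station 1 0.0, Station 2 0.0 → max 0.0 km
Site 2: residuals Station 0 65.1, Station 1 41.7, Station 2 39.3 → max 65.1 km
Site 3: residuals Station 0 9.5, Station 1 41.5, Station 2 18.6 → max 41.5 km
Site 4: residuals Station 0 27.0, Station 1 2.8, Station 2 19.7 → max 27.0 km
Only Site 1 has all residuals ≈ 0.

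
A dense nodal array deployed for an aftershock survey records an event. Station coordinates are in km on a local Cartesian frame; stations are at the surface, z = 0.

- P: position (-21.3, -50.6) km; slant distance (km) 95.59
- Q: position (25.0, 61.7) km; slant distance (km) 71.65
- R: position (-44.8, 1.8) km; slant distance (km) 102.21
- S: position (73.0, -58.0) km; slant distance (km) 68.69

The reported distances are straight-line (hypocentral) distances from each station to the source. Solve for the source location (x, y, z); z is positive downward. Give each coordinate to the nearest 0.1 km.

Each station gives a sphere (x−x_i)² + (y−y_i)² + z² = d_i² (stations at z=0).
Subtracting the P sphere from Q and R: z² cancels, leaving linear equations in x and y:
92.6 x + 224.6 y = 5421.57
-47.0 x + 104.8 y = -2313.21
Solving: x ≈ 53.687, y ≈ 2.004 km (keep extra digits for the depth step; rounded: 53.7, 2.0).
Then from the P sphere: z² = 95.59² − (x + 21.3)² − (y + 50.6)² with x = 53.687, y = 2.004, so z ≈ 27.335 ≈ 27.3 km.
Check against S (with the unrounded solution): distance 68.71 ≈ 68.69 km. ✓

x ≈ 53.7 km, y ≈ 2.0 km, depth ≈ 27.3 km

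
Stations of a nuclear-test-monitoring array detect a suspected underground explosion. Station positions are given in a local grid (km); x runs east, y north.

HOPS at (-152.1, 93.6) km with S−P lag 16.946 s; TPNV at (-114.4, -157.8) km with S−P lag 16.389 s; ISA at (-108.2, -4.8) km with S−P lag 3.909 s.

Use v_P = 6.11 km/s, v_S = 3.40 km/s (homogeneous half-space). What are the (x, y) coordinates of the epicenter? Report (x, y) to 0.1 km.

Distance from S−P lag: d = Δt · v_P v_S / (v_P − v_S) = Δt · (6.11·3.40)/(6.11−3.40) ≈ 7.6657·Δt.
So d_HOPS = 129.90, d_TPNV = 125.63, d_ISA = 29.97 km.
Circle about each station: (x + 152.1)² + (y − 93.6)² = 129.90²; (x + 114.4)² + (y + 157.8)² = 125.63²; (x + 108.2)² + (y + 4.8)² = 29.97².
Subtracting the HOPS equation from the TPNV and ISA equations removes the quadratic terms:
75.4 x − 502.8 y = 7183.94
87.8 x − 196.8 y = -4189.28
Solving the 2×2 system: x ≈ -120.1, y ≈ -32.3 km.
Check against HOPS (with the unrounded x, y): √((x + 152.1)²+(y − 93.6)²) = 129.90 ≈ 129.90 km. ✓

-120.1 km east, -32.3 km north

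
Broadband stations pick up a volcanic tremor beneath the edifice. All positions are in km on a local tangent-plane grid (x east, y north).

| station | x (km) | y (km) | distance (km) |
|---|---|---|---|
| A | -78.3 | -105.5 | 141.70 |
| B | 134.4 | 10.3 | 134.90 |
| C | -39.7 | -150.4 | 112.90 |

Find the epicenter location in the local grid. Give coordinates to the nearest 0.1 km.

(63.4, -104.4)

Circle about each station: (x + 78.3)² + (y + 105.5)² = 141.70²; (x − 134.4)² + (y − 10.3)² = 134.90²; (x + 39.7)² + (y + 150.4)² = 112.90².
Subtracting the A equation from the B and C equations removes the quadratic terms:
425.4 x + 231.6 y = 2789.19
77.2 x − 89.8 y = 14267.59
Solving the 2×2 system: x ≈ 63.4, y ≈ -104.4 km.
Check against A (with the unrounded x, y): √((x + 78.3)²+(y + 105.5)²) = 141.69 ≈ 141.70 km. ✓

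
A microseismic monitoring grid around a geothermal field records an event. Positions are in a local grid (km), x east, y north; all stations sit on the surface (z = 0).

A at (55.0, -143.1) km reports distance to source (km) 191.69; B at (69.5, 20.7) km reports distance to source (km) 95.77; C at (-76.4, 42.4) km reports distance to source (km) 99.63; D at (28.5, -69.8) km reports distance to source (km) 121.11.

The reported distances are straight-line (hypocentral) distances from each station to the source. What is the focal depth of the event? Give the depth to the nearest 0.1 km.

Each station gives a sphere (x−x_i)² + (y−y_i)² + z² = d_i² (stations at z=0).
Subtracting the A sphere from B and C: z² cancels, leaving linear equations in x and y:
29.0 x + 327.6 y = 9329.29
-262.8 x + 371.0 y = 10951.03
Solving: x ≈ -1.305, y ≈ 28.593 km (keep extra digits for the depth step; rounded: -1.3, 28.6).
Then from the A sphere: z² = 191.69² − (x − 55.0)² − (y + 143.1)² with x = -1.305, y = 28.593, so z ≈ 64.002 ≈ 64.0 km.
Check against D (with the unrounded solution): distance 121.10 ≈ 121.11 km. ✓

z ≈ 64.0 km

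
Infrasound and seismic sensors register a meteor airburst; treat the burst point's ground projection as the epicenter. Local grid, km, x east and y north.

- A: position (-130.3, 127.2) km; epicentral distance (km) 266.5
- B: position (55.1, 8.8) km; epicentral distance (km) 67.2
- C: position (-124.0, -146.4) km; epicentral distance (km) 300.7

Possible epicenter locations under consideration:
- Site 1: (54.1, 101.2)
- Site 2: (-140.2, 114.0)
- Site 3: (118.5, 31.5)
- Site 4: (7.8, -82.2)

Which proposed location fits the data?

For each candidate, compare |candidate − station| to the reported distance:
Site 1: residuals A 80.3, B 25.2, C 4.3 → max 80.3 km
Site 2: residuals A 250.0, B 154.6, C 39.8 → max 250.0 km
Site 3: residuals A 0.1, B 0.1, C 0.1 → max 0.1 km
Site 4: residuals A 15.7, B 35.4, C 154.1 → max 154.1 km
Only Site 3 has all residuals ≈ 0.

Site 3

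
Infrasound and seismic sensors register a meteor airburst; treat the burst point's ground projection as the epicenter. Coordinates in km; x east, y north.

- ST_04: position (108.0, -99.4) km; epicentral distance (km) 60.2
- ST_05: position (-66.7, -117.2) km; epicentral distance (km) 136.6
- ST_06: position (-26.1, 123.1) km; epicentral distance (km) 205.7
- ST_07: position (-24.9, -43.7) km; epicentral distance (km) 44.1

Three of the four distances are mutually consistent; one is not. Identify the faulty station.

Solve using three stations at a time. Using ST_04, ST_05, ST_06 (subtract circle equations pairwise → linear system) gives (x, y) ≈ (59.2, -64.1).
Distances from that point to each station vs reported:
  ST_04: calculated 60.2 vs reported 60.2 → residual 0.0 km
  ST_05: calculated 136.6 vs reported 136.6 → residual 0.0 km
  ST_06: calculated 205.7 vs reported 205.7 → residual 0.0 km
  ST_07: calculated 86.5 vs reported 44.1 → residual 42.4 km
ST_04, ST_05, ST_06 are mutually consistent (residuals ≈ 0); ST_07 is off by 42.4 km.

ST_07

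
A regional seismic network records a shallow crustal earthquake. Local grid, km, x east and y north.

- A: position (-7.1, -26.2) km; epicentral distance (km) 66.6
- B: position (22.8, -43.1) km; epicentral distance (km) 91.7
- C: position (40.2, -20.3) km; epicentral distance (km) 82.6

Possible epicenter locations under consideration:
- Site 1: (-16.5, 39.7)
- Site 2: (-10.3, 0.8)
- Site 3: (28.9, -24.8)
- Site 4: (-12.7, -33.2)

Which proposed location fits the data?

For each candidate, compare |candidate − station| to the reported distance:
Site 1: residuals A 0.0, B 0.0, C 0.0 → max 0.0 km
Site 2: residuals A 39.4, B 36.7, C 27.9 → max 39.4 km
Site 3: residuals A 30.6, B 72.4, C 70.4 → max 72.4 km
Site 4: residuals A 57.6, B 54.8, C 28.1 → max 57.6 km
Only Site 1 has all residuals ≈ 0.

Site 1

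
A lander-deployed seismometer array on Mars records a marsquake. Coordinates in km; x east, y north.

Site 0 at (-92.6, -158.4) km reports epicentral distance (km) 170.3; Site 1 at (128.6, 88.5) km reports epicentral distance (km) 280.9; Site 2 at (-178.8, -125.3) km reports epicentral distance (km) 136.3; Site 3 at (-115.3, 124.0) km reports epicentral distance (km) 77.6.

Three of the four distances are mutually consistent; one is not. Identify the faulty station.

Solve using three stations at a time. Using Site 0, Site 1, Site 2 (subtract circle equations pairwise → linear system) gives (x, y) ≈ (-139.7, 5.3).
Distances from that point to each station vs reported:
  Site 0: calculated 170.3 vs reported 170.3 → residual 0.0 km
  Site 1: calculated 280.9 vs reported 280.9 → residual 0.0 km
  Site 2: calculated 136.3 vs reported 136.3 → residual 0.0 km
  Site 3: calculated 121.2 vs reported 77.6 → residual 43.6 km
Site 0, Site 1, Site 2 are mutually consistent (residuals ≈ 0); Site 3 is off by 43.6 km.

Site 3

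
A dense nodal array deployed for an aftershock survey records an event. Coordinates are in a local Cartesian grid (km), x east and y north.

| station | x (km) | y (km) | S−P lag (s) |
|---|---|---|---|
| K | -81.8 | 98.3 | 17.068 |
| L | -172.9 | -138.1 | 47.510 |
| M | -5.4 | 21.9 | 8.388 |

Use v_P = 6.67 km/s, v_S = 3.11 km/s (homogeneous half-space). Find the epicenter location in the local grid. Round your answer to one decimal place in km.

x ≈ 12.7 km, y ≈ 67.3 km

Distance from S−P lag: d = Δt · v_P v_S / (v_P − v_S) = Δt · (6.67·3.11)/(6.67−3.11) ≈ 5.8269·Δt.
So d_K = 99.45, d_L = 276.84, d_M = 48.88 km.
Circle about each station: (x + 81.8)² + (y − 98.3)² = 99.45²; (x + 172.9)² + (y + 138.1)² = 276.84²; (x + 5.4)² + (y − 21.9)² = 48.88².
Subtracting the K equation from the L and M equations removes the quadratic terms:
-182.2 x − 472.8 y = -34138.19
152.8 x − 152.8 y = -8344.31
Solving the 2×2 system: x ≈ 12.7, y ≈ 67.3 km.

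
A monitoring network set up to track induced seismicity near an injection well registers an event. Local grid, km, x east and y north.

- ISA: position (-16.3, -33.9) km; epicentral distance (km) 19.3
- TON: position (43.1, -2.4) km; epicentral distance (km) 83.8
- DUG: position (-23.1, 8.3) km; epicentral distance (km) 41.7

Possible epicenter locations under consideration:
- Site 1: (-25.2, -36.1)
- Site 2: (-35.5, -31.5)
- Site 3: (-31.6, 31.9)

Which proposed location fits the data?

For each candidate, compare |candidate − station| to the reported distance:
Site 1: residuals ISA 10.1, TON 7.6, DUG 2.7 → max 10.1 km
Site 2: residuals ISA 0.0, TON 0.0, DUG 0.0 → max 0.0 km
Site 3: residuals ISA 48.3, TON 1.6, DUG 16.6 → max 48.3 km
Only Site 2 has all residuals ≈ 0.

Site 2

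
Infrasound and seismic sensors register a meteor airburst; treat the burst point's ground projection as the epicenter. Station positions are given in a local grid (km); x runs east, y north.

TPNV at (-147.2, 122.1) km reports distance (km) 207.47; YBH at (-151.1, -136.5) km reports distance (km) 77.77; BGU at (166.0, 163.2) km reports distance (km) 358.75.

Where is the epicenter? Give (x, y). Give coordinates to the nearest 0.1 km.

Circle about each station: (x + 147.2)² + (y − 122.1)² = 207.47²; (x + 151.1)² + (y + 136.5)² = 77.77²; (x − 166.0)² + (y − 163.2)² = 358.75².
Subtracting the TPNV equation from the YBH and BGU equations removes the quadratic terms:
-7.8 x − 517.2 y = 41882.84
626.4 x + 82.2 y = -68043.77
Solving the 2×2 system: x ≈ -98.2, y ≈ -79.5 km.
Check against TPNV (with the unrounded x, y): √((x + 147.2)²+(y − 122.1)²) = 207.47 ≈ 207.47 km. ✓

-98.2 km east, -79.5 km north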